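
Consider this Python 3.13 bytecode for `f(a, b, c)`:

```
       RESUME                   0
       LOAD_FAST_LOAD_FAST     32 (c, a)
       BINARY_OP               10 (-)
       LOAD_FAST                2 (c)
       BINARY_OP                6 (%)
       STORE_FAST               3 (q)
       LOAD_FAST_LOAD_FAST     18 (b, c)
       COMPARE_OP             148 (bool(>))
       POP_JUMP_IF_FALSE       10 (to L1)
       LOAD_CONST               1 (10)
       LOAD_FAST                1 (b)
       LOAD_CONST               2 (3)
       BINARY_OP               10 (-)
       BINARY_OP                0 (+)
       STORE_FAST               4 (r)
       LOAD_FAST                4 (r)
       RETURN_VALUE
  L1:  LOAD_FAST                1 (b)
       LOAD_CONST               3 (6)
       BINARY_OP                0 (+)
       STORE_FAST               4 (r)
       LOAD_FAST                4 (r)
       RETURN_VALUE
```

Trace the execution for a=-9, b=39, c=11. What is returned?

46

LOAD_FAST_LOAD_FAST c,a → push 11,-9. Stack: [11, -9]
BINARY_OP - → 11 - -9 = 20. Stack: [20]
LOAD_FAST c → push 11. Stack: [20, 11]
BINARY_OP % → 20 % 11 = 9. Stack: [9]
STORE_FAST q → q=9. Stack: []
LOAD_FAST_LOAD_FAST b,c → push 39,11. Stack: [39, 11]
COMPARE_OP bool(>) → 39 vs 11 = True. Stack: [True]
POP_JUMP_IF_FALSE → pop True; no jump. Stack: []
LOAD_CONST → push 10. Stack: [10]
LOAD_FAST b → push 39. Stack: [10, 39]
LOAD_CONST → push 3. Stack: [10, 39, 3]
BINARY_OP - → 39 - 3 = 36. Stack: [10, 36]
BINARY_OP + → 10 + 36 = 46. Stack: [46]
STORE_FAST r → r=46. Stack: []
LOAD_FAST r → push 46. Stack: [46]
RETURN_VALUE → return 46.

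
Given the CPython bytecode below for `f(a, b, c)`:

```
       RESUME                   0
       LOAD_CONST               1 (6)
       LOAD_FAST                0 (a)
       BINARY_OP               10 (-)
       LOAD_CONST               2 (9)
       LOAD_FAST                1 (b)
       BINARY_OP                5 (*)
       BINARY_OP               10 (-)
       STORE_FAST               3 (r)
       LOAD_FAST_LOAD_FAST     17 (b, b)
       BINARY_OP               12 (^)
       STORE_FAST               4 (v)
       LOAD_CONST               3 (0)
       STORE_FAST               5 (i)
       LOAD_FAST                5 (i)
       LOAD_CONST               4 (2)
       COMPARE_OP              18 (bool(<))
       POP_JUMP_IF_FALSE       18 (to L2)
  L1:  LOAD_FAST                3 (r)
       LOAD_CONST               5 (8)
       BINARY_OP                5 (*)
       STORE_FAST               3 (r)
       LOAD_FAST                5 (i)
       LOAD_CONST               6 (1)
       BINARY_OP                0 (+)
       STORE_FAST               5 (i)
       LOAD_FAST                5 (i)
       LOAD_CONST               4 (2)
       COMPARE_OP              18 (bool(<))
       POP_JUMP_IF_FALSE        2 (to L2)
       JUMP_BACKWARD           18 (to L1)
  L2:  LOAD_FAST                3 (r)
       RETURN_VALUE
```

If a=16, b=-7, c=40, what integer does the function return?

3392

LOAD_CONST → push 6. Stack: [6]
LOAD_FAST a → push 16. Stack: [6, 16]
BINARY_OP - → 6 - 16 = -10. Stack: [-10]
LOAD_CONST → push 9. Stack: [-10, 9]
LOAD_FAST b → push -7. Stack: [-10, 9, -7]
BINARY_OP * → 9 * -7 = -63. Stack: [-10, -63]
BINARY_OP - → -10 - -63 = 53. Stack: [53]
STORE_FAST r → r=53. Stack: []
LOAD_FAST_LOAD_FAST b,b → push -7,-7. Stack: [-7, -7]
BINARY_OP ^ → -7 ^ -7 = 0. Stack: [0]
STORE_FAST v → v=0. Stack: []
LOAD_CONST → push 0. Stack: [0]
STORE_FAST i → i=0. Stack: []
LOAD_FAST i → push 0. Stack: [0]
LOAD_CONST → push 2. Stack: [0, 2]
COMPARE_OP bool(<) → 0 vs 2 = True. Stack: [True]
POP_JUMP_IF_FALSE → pop True; no jump. Stack: []
LOAD_FAST r → push 53. Stack: [53]
LOAD_CONST → push 8. Stack: [53, 8]
BINARY_OP * → 53 * 8 = 424. Stack: [424]
STORE_FAST r → r=424. Stack: []
LOAD_FAST i → push 0. Stack: [0]
LOAD_CONST → push 1. Stack: [0, 1]
BINARY_OP + → 0 + 1 = 1. Stack: [1]
STORE_FAST i → i=1. Stack: []
LOAD_FAST i → push 1. Stack: [1]
LOAD_CONST → push 2. Stack: [1, 2]
COMPARE_OP bool(<) → 1 vs 2 = True. Stack: [True]
POP_JUMP_IF_FALSE → pop True; no jump. Stack: []
LOAD_FAST r → push 424. Stack: [424]
LOAD_CONST → push 8. Stack: [424, 8]
BINARY_OP * → 424 * 8 = 3392. Stack: [3392]
STORE_FAST r → r=3392. Stack: []
LOAD_FAST i → push 1. Stack: [1]
LOAD_CONST → push 1. Stack: [1, 1]
BINARY_OP + → 1 + 1 = 2. Stack: [2]
STORE_FAST i → i=2. Stack: []
LOAD_FAST i → push 2. Stack: [2]
LOAD_CONST → push 2. Stack: [2, 2]
COMPARE_OP bool(<) → 2 vs 2 = False. Stack: [False]
POP_JUMP_IF_FALSE → pop False; jump. Stack: []
LOAD_FAST r → push 3392. Stack: [3392]
RETURN_VALUE → return 3392.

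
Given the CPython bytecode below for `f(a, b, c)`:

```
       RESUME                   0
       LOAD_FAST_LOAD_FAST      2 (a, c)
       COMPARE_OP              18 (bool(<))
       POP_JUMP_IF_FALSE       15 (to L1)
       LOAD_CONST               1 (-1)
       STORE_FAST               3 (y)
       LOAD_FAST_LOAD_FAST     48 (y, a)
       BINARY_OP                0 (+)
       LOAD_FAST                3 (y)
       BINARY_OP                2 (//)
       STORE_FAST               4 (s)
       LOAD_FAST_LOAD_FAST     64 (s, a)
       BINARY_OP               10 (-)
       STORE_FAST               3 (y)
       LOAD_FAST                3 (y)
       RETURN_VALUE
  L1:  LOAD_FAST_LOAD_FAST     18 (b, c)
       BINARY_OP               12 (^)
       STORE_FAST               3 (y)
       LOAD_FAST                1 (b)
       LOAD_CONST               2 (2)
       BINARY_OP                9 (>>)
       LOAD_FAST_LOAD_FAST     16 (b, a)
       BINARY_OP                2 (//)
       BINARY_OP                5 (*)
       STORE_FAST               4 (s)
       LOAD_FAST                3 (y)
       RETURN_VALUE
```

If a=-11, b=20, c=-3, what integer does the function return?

23

LOAD_FAST_LOAD_FAST a,c → push -11,-3. Stack: [-11, -3]
COMPARE_OP bool(<) → -11 vs -3 = True. Stack: [True]
POP_JUMP_IF_FALSE → pop True; no jump. Stack: []
LOAD_CONST → push -1. Stack: [-1]
STORE_FAST y → y=-1. Stack: []
LOAD_FAST_LOAD_FAST y,a → push -1,-11. Stack: [-1, -11]
BINARY_OP + → -1 + -11 = -12. Stack: [-12]
LOAD_FAST y → push -1. Stack: [-12, -1]
BINARY_OP // → -12 // -1 = 12. Stack: [12]
STORE_FAST s → s=12. Stack: []
LOAD_FAST_LOAD_FAST s,a → push 12,-11. Stack: [12, -11]
BINARY_OP - → 12 - -11 = 23. Stack: [23]
STORE_FAST y → y=23. Stack: []
LOAD_FAST y → push 23. Stack: [23]
RETURN_VALUE → return 23.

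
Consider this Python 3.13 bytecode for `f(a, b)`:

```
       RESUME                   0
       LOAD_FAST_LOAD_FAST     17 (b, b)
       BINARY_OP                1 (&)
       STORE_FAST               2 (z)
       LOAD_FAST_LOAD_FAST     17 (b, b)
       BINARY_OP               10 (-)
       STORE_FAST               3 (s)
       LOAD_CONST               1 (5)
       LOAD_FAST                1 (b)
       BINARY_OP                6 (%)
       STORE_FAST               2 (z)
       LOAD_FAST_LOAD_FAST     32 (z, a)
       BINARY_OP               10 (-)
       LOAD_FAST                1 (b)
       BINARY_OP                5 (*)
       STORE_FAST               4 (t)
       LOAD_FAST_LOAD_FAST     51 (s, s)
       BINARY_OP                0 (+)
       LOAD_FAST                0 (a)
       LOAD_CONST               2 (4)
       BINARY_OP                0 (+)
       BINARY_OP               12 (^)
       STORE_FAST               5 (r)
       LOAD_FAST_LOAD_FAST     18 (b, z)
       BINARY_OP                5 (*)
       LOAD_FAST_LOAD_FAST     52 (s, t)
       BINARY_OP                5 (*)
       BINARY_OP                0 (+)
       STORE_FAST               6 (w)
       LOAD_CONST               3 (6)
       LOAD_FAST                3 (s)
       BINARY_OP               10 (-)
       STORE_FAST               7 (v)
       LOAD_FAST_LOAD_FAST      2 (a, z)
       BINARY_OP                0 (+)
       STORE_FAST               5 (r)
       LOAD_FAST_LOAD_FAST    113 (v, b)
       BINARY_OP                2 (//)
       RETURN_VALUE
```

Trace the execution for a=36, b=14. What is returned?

0

LOAD_FAST_LOAD_FAST b,b → push 14,14. Stack: [14, 14]
BINARY_OP & → 14 & 14 = 14. Stack: [14]
STORE_FAST z → z=14. Stack: []
LOAD_FAST_LOAD_FAST b,b → push 14,14. Stack: [14, 14]
BINARY_OP - → 14 - 14 = 0. Stack: [0]
STORE_FAST s → s=0. Stack: []
LOAD_CONST → push 5. Stack: [5]
LOAD_FAST b → push 14. Stack: [5, 14]
BINARY_OP % → 5 % 14 = 5. Stack: [5]
STORE_FAST z → z=5. Stack: []
LOAD_FAST_LOAD_FAST z,a → push 5,36. Stack: [5, 36]
BINARY_OP - → 5 - 36 = -31. Stack: [-31]
LOAD_FAST b → push 14. Stack: [-31, 14]
BINARY_OP * → -31 * 14 = -434. Stack: [-434]
STORE_FAST t → t=-434. Stack: []
LOAD_FAST_LOAD_FAST s,s → push 0,0. Stack: [0, 0]
BINARY_OP + → 0 + 0 = 0. Stack: [0]
LOAD_FAST a → push 36. Stack: [0, 36]
LOAD_CONST → push 4. Stack: [0, 36, 4]
BINARY_OP + → 36 + 4 = 40. Stack: [0, 40]
BINARY_OP ^ → 0 ^ 40 = 40. Stack: [40]
STORE_FAST r → r=40. Stack: []
LOAD_FAST_LOAD_FAST b,z → push 14,5. Stack: [14, 5]
BINARY_OP * → 14 * 5 = 70. Stack: [70]
LOAD_FAST_LOAD_FAST s,t → push 0,-434. Stack: [70, 0, -434]
BINARY_OP * → 0 * -434 = 0. Stack: [70, 0]
BINARY_OP + → 70 + 0 = 70. Stack: [70]
STORE_FAST w → w=70. Stack: []
LOAD_CONST → push 6. Stack: [6]
LOAD_FAST s → push 0. Stack: [6, 0]
BINARY_OP - → 6 - 0 = 6. Stack: [6]
STORE_FAST v → v=6. Stack: []
LOAD_FAST_LOAD_FAST a,z → push 36,5. Stack: [36, 5]
BINARY_OP + → 36 + 5 = 41. Stack: [41]
STORE_FAST r → r=41. Stack: []
LOAD_FAST_LOAD_FAST v,b → push 6,14. Stack: [6, 14]
BINARY_OP // → 6 // 14 = 0. Stack: [0]
RETURN_VALUE → return 0.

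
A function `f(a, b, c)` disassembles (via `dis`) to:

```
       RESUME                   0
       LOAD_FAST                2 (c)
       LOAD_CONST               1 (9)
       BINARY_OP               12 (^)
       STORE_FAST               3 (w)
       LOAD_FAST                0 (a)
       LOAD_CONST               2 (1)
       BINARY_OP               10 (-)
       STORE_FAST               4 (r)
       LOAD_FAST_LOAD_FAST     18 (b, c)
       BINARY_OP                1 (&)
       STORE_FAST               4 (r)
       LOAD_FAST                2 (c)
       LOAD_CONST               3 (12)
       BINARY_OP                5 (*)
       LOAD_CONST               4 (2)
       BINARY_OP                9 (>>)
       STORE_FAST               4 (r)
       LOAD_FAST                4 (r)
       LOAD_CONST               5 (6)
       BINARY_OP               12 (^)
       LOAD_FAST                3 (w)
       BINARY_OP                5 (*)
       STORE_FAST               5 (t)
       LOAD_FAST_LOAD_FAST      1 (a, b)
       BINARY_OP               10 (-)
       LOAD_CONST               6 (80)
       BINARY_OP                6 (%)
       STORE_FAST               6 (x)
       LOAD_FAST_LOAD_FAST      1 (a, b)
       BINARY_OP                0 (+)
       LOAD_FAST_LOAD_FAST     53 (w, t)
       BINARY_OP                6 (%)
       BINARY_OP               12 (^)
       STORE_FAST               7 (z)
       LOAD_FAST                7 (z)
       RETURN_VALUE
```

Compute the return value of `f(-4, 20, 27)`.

2

LOAD_FAST c → push 27. Stack: [27]
LOAD_CONST → push 9. Stack: [27, 9]
BINARY_OP ^ → 27 ^ 9 = 18. Stack: [18]
STORE_FAST w → w=18. Stack: []
LOAD_FAST a → push -4. Stack: [-4]
LOAD_CONST → push 1. Stack: [-4, 1]
BINARY_OP - → -4 - 1 = -5. Stack: [-5]
STORE_FAST r → r=-5. Stack: []
LOAD_FAST_LOAD_FAST b,c → push 20,27. Stack: [20, 27]
BINARY_OP & → 20 & 27 = 16. Stack: [16]
STORE_FAST r → r=16. Stack: []
LOAD_FAST c → push 27. Stack: [27]
LOAD_CONST → push 12. Stack: [27, 12]
BINARY_OP * → 27 * 12 = 324. Stack: [324]
LOAD_CONST → push 2. Stack: [324, 2]
BINARY_OP >> → 324 >> 2 = 81. Stack: [81]
STORE_FAST r → r=81. Stack: []
LOAD_FAST r → push 81. Stack: [81]
LOAD_CONST → push 6. Stack: [81, 6]
BINARY_OP ^ → 81 ^ 6 = 87. Stack: [87]
LOAD_FAST w → push 18. Stack: [87, 18]
BINARY_OP * → 87 * 18 = 1566. Stack: [1566]
STORE_FAST t → t=1566. Stack: []
LOAD_FAST_LOAD_FAST a,b → push -4,20. Stack: [-4, 20]
BINARY_OP - → -4 - 20 = -24. Stack: [-24]
LOAD_CONST → push 80. Stack: [-24, 80]
BINARY_OP % → -24 % 80 = 56. Stack: [56]
STORE_FAST x → x=56. Stack: []
LOAD_FAST_LOAD_FAST a,b → push -4,20. Stack: [-4, 20]
BINARY_OP + → -4 + 20 = 16. Stack: [16]
LOAD_FAST_LOAD_FAST w,t → push 18,1566. Stack: [16, 18, 1566]
BINARY_OP % → 18 % 1566 = 18. Stack: [16, 18]
BINARY_OP ^ → 16 ^ 18 = 2. Stack: [2]
STORE_FAST z → z=2. Stack: []
LOAD_FAST z → push 2. Stack: [2]
RETURN_VALUE → return 2.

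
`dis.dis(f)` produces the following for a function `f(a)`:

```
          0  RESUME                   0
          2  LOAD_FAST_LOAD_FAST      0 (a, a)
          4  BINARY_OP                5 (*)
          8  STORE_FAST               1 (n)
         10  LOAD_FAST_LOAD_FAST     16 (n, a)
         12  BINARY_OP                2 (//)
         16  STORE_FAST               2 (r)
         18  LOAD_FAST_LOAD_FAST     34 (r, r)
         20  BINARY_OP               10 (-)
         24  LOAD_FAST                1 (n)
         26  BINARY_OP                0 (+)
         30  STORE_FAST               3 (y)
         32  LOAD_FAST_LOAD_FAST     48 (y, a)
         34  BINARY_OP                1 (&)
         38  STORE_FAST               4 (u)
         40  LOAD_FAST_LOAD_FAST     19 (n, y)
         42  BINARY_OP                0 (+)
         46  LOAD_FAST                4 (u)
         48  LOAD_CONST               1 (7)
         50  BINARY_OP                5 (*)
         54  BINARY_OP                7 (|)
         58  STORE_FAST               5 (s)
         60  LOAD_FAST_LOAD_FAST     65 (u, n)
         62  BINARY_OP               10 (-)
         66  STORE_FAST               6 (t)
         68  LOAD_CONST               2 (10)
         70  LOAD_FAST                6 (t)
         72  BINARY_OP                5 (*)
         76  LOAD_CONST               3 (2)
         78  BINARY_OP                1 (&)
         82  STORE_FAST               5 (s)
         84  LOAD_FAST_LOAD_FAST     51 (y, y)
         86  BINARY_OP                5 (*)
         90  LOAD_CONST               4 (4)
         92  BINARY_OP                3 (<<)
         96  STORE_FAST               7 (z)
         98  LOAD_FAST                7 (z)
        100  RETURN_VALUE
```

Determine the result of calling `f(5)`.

10000

LOAD_FAST_LOAD_FAST a,a → push 5,5. Stack: [5, 5]
BINARY_OP * → 5 * 5 = 25. Stack: [25]
STORE_FAST n → n=25. Stack: []
LOAD_FAST_LOAD_FAST n,a → push 25,5. Stack: [25, 5]
BINARY_OP // → 25 // 5 = 5. Stack: [5]
STORE_FAST r → r=5. Stack: []
LOAD_FAST_LOAD_FAST r,r → push 5,5. Stack: [5, 5]
BINARY_OP - → 5 - 5 = 0. Stack: [0]
LOAD_FAST n → push 25. Stack: [0, 25]
BINARY_OP + → 0 + 25 = 25. Stack: [25]
STORE_FAST y → y=25. Stack: []
LOAD_FAST_LOAD_FAST y,a → push 25,5. Stack: [25, 5]
BINARY_OP & → 25 & 5 = 1. Stack: [1]
STORE_FAST u → u=1. Stack: []
LOAD_FAST_LOAD_FAST n,y → push 25,25. Stack: [25, 25]
BINARY_OP + → 25 + 25 = 50. Stack: [50]
LOAD_FAST u → push 1. Stack: [50, 1]
LOAD_CONST → push 7. Stack: [50, 1, 7]
BINARY_OP * → 1 * 7 = 7. Stack: [50, 7]
BINARY_OP | → 50 | 7 = 55. Stack: [55]
STORE_FAST s → s=55. Stack: []
LOAD_FAST_LOAD_FAST u,n → push 1,25. Stack: [1, 25]
BINARY_OP - → 1 - 25 = -24. Stack: [-24]
STORE_FAST t → t=-24. Stack: []
LOAD_CONST → push 10. Stack: [10]
LOAD_FAST t → push -24. Stack: [10, -24]
BINARY_OP * → 10 * -24 = -240. Stack: [-240]
LOAD_CONST → push 2. Stack: [-240, 2]
BINARY_OP & → -240 & 2 = 0. Stack: [0]
STORE_FAST s → s=0. Stack: []
LOAD_FAST_LOAD_FAST y,y → push 25,25. Stack: [25, 25]
BINARY_OP * → 25 * 25 = 625. Stack: [625]
LOAD_CONST → push 4. Stack: [625, 4]
BINARY_OP << → 625 << 4 = 10000. Stack: [10000]
STORE_FAST z → z=10000. Stack: []
LOAD_FAST z → push 10000. Stack: [10000]
RETURN_VALUE → return 10000.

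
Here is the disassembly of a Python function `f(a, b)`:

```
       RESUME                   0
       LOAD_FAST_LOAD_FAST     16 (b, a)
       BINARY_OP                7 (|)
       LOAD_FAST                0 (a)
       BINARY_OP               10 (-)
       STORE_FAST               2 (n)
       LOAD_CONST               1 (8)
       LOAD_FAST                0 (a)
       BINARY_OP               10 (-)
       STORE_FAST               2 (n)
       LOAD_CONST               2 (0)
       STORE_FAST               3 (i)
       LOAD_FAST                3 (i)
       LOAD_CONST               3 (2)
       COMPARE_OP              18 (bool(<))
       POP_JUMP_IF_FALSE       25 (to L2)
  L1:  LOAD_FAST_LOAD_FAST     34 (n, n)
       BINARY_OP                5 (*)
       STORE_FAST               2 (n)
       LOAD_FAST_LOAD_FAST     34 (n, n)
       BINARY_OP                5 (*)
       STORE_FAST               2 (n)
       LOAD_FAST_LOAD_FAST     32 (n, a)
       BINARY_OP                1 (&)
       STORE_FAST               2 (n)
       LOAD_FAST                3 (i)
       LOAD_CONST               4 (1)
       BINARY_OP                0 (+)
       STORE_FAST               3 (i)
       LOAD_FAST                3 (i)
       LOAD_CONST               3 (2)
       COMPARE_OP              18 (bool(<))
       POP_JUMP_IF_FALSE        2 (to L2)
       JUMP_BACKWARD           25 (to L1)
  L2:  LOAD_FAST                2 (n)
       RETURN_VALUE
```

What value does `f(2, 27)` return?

0

LOAD_FAST_LOAD_FAST b,a → push 27,2. Stack: [27, 2]
BINARY_OP | → 27 | 2 = 27. Stack: [27]
LOAD_FAST a → push 2. Stack: [27, 2]
BINARY_OP - → 27 - 2 = 25. Stack: [25]
STORE_FAST n → n=25. Stack: []
LOAD_CONST → push 8. Stack: [8]
LOAD_FAST a → push 2. Stack: [8, 2]
BINARY_OP - → 8 - 2 = 6. Stack: [6]
STORE_FAST n → n=6. Stack: []
LOAD_CONST → push 0. Stack: [0]
STORE_FAST i → i=0. Stack: []
LOAD_FAST i → push 0. Stack: [0]
LOAD_CONST → push 2. Stack: [0, 2]
COMPARE_OP bool(<) → 0 vs 2 = True. Stack: [True]
POP_JUMP_IF_FALSE → pop True; no jump. Stack: []
LOAD_FAST_LOAD_FAST n,n → push 6,6. Stack: [6, 6]
BINARY_OP * → 6 * 6 = 36. Stack: [36]
STORE_FAST n → n=36. Stack: []
LOAD_FAST_LOAD_FAST n,n → push 36,36. Stack: [36, 36]
BINARY_OP * → 36 * 36 = 1296. Stack: [1296]
STORE_FAST n → n=1296. Stack: []
LOAD_FAST_LOAD_FAST n,a → push 1296,2. Stack: [1296, 2]
BINARY_OP & → 1296 & 2 = 0. Stack: [0]
STORE_FAST n → n=0. Stack: []
LOAD_FAST i → push 0. Stack: [0]
LOAD_CONST → push 1. Stack: [0, 1]
BINARY_OP + → 0 + 1 = 1. Stack: [1]
STORE_FAST i → i=1. Stack: []
LOAD_FAST i → push 1. Stack: [1]
LOAD_CONST → push 2. Stack: [1, 2]
COMPARE_OP bool(<) → 1 vs 2 = True. Stack: [True]
POP_JUMP_IF_FALSE → pop True; no jump. Stack: []
LOAD_FAST_LOAD_FAST n,n → push 0,0. Stack: [0, 0]
BINARY_OP * → 0 * 0 = 0. Stack: [0]
STORE_FAST n → n=0. Stack: []
LOAD_FAST_LOAD_FAST n,n → push 0,0. Stack: [0, 0]
BINARY_OP * → 0 * 0 = 0. Stack: [0]
STORE_FAST n → n=0. Stack: []
LOAD_FAST_LOAD_FAST n,a → push 0,2. Stack: [0, 2]
BINARY_OP & → 0 & 2 = 0. Stack: [0]
STORE_FAST n → n=0. Stack: []
LOAD_FAST i → push 1. Stack: [1]
LOAD_CONST → push 1. Stack: [1, 1]
BINARY_OP + → 1 + 1 = 2. Stack: [2]
STORE_FAST i → i=2. Stack: []
LOAD_FAST i → push 2. Stack: [2]
LOAD_CONST → push 2. Stack: [2, 2]
COMPARE_OP bool(<) → 2 vs 2 = False. Stack: [False]
POP_JUMP_IF_FALSE → pop False; jump. Stack: []
LOAD_FAST n → push 0. Stack: [0]
RETURN_VALUE → return 0.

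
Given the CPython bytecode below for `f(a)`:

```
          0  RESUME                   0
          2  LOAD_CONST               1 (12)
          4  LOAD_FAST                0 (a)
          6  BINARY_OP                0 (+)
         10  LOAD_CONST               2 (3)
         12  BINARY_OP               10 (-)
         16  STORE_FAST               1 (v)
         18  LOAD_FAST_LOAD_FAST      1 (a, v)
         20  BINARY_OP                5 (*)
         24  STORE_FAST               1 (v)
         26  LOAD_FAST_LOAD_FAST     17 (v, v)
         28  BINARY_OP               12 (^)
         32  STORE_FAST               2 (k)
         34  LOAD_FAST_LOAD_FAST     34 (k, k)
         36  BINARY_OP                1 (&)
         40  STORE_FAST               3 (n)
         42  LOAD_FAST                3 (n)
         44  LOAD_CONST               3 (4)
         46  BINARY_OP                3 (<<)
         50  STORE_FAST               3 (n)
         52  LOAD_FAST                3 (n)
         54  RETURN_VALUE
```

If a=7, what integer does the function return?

LOAD_CONST → push 12. Stack: [12]
LOAD_FAST a → push 7. Stack: [12, 7]
BINARY_OP + → 12 + 7 = 19. Stack: [19]
LOAD_CONST → push 3. Stack: [19, 3]
BINARY_OP - → 19 - 3 = 16. Stack: [16]
STORE_FAST v → v=16. Stack: []
LOAD_FAST_LOAD_FAST a,v → push 7,16. Stack: [7, 16]
BINARY_OP * → 7 * 16 = 112. Stack: [112]
STORE_FAST v → v=112. Stack: []
LOAD_FAST_LOAD_FAST v,v → push 112,112. Stack: [112, 112]
BINARY_OP ^ → 112 ^ 112 = 0. Stack: [0]
STORE_FAST k → k=0. Stack: []
LOAD_FAST_LOAD_FAST k,k → push 0,0. Stack: [0, 0]
BINARY_OP & → 0 & 0 = 0. Stack: [0]
STORE_FAST n → n=0. Stack: []
LOAD_FAST n → push 0. Stack: [0]
LOAD_CONST → push 4. Stack: [0, 4]
BINARY_OP << → 0 << 4 = 0. Stack: [0]
STORE_FAST n → n=0. Stack: []
LOAD_FAST n → push 0. Stack: [0]
RETURN_VALUE → return 0.

0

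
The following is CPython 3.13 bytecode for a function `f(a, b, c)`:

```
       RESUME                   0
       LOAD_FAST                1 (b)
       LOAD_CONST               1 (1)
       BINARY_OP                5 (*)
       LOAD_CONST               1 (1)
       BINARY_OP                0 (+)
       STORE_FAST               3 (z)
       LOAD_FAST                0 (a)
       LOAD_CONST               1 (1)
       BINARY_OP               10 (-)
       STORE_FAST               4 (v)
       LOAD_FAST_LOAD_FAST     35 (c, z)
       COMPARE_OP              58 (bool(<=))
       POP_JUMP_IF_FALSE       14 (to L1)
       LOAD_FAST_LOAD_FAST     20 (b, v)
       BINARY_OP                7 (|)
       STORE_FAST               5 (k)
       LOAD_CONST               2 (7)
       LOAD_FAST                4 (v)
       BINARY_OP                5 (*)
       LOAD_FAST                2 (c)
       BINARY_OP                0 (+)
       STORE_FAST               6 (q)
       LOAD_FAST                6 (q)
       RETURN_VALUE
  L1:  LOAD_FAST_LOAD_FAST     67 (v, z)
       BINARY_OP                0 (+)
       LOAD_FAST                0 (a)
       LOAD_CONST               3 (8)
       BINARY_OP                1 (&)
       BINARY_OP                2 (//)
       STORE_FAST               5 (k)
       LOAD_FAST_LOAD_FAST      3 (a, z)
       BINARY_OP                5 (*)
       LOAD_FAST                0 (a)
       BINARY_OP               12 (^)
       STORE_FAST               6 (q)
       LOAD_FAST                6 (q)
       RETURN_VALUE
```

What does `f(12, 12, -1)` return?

76

LOAD_FAST b → push 12. Stack: [12]
LOAD_CONST → push 1. Stack: [12, 1]
BINARY_OP * → 12 * 1 = 12. Stack: [12]
LOAD_CONST → push 1. Stack: [12, 1]
BINARY_OP + → 12 + 1 = 13. Stack: [13]
STORE_FAST z → z=13. Stack: []
LOAD_FAST a → push 12. Stack: [12]
LOAD_CONST → push 1. Stack: [12, 1]
BINARY_OP - → 12 - 1 = 11. Stack: [11]
STORE_FAST v → v=11. Stack: []
LOAD_FAST_LOAD_FAST c,z → push -1,13. Stack: [-1, 13]
COMPARE_OP bool(<=) → -1 vs 13 = True. Stack: [True]
POP_JUMP_IF_FALSE → pop True; no jump. Stack: []
LOAD_FAST_LOAD_FAST b,v → push 12,11. Stack: [12, 11]
BINARY_OP | → 12 | 11 = 15. Stack: [15]
STORE_FAST k → k=15. Stack: []
LOAD_CONST → push 7. Stack: [7]
LOAD_FAST v → push 11. Stack: [7, 11]
BINARY_OP * → 7 * 11 = 77. Stack: [77]
LOAD_FAST c → push -1. Stack: [77, -1]
BINARY_OP + → 77 + -1 = 76. Stack: [76]
STORE_FAST q → q=76. Stack: []
LOAD_FAST q → push 76. Stack: [76]
RETURN_VALUE → return 76.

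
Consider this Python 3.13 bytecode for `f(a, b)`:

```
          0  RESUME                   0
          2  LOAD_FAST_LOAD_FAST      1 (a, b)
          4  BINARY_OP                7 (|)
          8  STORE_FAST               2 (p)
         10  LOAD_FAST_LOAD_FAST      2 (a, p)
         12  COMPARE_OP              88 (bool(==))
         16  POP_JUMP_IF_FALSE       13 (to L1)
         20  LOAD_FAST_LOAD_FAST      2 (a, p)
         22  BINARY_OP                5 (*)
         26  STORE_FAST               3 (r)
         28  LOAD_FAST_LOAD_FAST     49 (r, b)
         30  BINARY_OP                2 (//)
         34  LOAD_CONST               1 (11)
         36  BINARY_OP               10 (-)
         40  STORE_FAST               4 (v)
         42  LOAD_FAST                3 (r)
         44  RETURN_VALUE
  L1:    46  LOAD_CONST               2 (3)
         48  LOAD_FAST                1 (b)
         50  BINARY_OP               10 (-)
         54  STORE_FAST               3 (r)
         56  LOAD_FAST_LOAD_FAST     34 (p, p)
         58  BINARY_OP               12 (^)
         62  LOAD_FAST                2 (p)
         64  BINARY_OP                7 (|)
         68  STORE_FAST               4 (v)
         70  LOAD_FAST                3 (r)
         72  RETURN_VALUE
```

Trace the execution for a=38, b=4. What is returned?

LOAD_FAST_LOAD_FAST a,b → push 38,4. Stack: [38, 4]
BINARY_OP | → 38 | 4 = 38. Stack: [38]
STORE_FAST p → p=38. Stack: []
LOAD_FAST_LOAD_FAST a,p → push 38,38. Stack: [38, 38]
COMPARE_OP bool(==) → 38 vs 38 = True. Stack: [True]
POP_JUMP_IF_FALSE → pop True; no jump. Stack: []
LOAD_FAST_LOAD_FAST a,p → push 38,38. Stack: [38, 38]
BINARY_OP * → 38 * 38 = 1444. Stack: [1444]
STORE_FAST r → r=1444. Stack: []
LOAD_FAST_LOAD_FAST r,b → push 1444,4. Stack: [1444, 4]
BINARY_OP // → 1444 // 4 = 361. Stack: [361]
LOAD_CONST → push 11. Stack: [361, 11]
BINARY_OP - → 361 - 11 = 350. Stack: [350]
STORE_FAST v → v=350. Stack: []
LOAD_FAST r → push 1444. Stack: [1444]
RETURN_VALUE → return 1444.

1444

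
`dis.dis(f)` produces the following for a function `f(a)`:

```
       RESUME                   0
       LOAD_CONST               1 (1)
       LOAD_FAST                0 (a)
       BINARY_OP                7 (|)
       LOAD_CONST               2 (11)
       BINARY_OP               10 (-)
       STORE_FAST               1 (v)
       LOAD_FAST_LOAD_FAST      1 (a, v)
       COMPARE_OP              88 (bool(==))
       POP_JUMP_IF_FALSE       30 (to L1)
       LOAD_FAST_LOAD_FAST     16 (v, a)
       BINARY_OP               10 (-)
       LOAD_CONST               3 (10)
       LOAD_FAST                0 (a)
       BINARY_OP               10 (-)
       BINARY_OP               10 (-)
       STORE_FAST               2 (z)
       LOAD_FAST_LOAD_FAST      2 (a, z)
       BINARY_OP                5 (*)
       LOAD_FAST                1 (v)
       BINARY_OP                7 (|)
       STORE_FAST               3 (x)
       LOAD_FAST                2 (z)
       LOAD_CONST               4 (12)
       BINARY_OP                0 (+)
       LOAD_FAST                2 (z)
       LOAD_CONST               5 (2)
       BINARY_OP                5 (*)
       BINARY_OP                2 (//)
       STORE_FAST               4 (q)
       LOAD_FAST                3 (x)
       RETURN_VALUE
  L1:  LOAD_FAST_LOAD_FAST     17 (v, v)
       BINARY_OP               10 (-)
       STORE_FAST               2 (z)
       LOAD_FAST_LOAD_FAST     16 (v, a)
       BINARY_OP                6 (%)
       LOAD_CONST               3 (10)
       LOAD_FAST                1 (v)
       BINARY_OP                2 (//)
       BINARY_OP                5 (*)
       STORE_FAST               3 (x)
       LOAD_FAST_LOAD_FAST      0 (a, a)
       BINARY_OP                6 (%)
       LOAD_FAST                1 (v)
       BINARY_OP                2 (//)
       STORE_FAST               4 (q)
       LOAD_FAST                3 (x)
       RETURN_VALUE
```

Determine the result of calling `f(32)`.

LOAD_CONST → push 1. Stack: [1]
LOAD_FAST a → push 32. Stack: [1, 32]
BINARY_OP | → 1 | 32 = 33. Stack: [33]
LOAD_CONST → push 11. Stack: [33, 11]
BINARY_OP - → 33 - 11 = 22. Stack: [22]
STORE_FAST v → v=22. Stack: []
LOAD_FAST_LOAD_FAST a,v → push 32,22. Stack: [32, 22]
COMPARE_OP bool(==) → 32 vs 22 = False. Stack: [False]
POP_JUMP_IF_FALSE → pop False; jump. Stack: []
LOAD_FAST_LOAD_FAST v,v → push 22,22. Stack: [22, 22]
BINARY_OP - → 22 - 22 = 0. Stack: [0]
STORE_FAST z → z=0. Stack: []
LOAD_FAST_LOAD_FAST v,a → push 22,32. Stack: [22, 32]
BINARY_OP % → 22 % 32 = 22. Stack: [22]
LOAD_CONST → push 10. Stack: [22, 10]
LOAD_FAST v → push 22. Stack: [22, 10, 22]
BINARY_OP // → 10 // 22 = 0. Stack: [22, 0]
BINARY_OP * → 22 * 0 = 0. Stack: [0]
STORE_FAST x → x=0. Stack: []
LOAD_FAST_LOAD_FAST a,a → push 32,32. Stack: [32, 32]
BINARY_OP % → 32 % 32 = 0. Stack: [0]
LOAD_FAST v → push 22. Stack: [0, 22]
BINARY_OP // → 0 // 22 = 0. Stack: [0]
STORE_FAST q → q=0. Stack: []
LOAD_FAST x → push 0. Stack: [0]
RETURN_VALUE → return 0.

0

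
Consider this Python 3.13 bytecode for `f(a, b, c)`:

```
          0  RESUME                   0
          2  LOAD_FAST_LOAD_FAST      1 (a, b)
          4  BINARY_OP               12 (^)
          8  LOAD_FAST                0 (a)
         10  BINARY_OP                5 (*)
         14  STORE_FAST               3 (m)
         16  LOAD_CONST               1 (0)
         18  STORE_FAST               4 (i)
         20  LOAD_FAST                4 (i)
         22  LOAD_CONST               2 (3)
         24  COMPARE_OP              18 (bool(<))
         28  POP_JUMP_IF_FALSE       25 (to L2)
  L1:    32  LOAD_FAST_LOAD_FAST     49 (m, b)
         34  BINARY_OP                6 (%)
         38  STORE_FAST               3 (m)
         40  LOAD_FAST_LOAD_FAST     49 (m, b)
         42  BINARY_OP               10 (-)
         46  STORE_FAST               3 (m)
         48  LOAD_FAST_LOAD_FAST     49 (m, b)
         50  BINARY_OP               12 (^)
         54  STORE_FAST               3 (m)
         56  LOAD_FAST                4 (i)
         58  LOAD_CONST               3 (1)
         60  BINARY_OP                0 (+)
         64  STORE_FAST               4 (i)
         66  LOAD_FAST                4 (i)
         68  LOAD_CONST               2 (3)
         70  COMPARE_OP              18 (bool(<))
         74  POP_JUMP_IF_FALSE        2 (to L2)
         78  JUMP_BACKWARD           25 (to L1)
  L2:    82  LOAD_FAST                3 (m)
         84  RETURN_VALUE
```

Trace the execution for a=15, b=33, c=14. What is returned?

-36

LOAD_FAST_LOAD_FAST a,b → push 15,33
BINARY_OP ^ → 15 ^ 33 = 46
LOAD_FAST a → push 15
BINARY_OP * → 46 * 15 = 690
STORE_FAST m → m=690
LOAD_CONST → push 0
STORE_FAST i → i=0
LOAD_FAST i → push 0
LOAD_CONST → push 3
COMPARE_OP bool(<) → 0 vs 3 = True
POP_JUMP_IF_FALSE → pop True; no jump
LOAD_FAST_LOAD_FAST m,b → push 690,33
BINARY_OP % → 690 % 33 = 30
STORE_FAST m → m=30
LOAD_FAST_LOAD_FAST m,b → push 30,33
BINARY_OP - → 30 - 33 = -3
STORE_FAST m → m=-3
LOAD_FAST_LOAD_FAST m,b → push -3,33
BINARY_OP ^ → -3 ^ 33 = -36
STORE_FAST m → m=-36
LOAD_FAST i → push 0
LOAD_CONST → push 1
BINARY_OP + → 0 + 1 = 1
STORE_FAST i → i=1
LOAD_FAST i → push 1
LOAD_CONST → push 3
COMPARE_OP bool(<) → 1 vs 3 = True
POP_JUMP_IF_FALSE → pop True; no jump
LOAD_FAST_LOAD_FAST m,b → push -36,33
BINARY_OP % → -36 % 33 = 30
STORE_FAST m → m=30
LOAD_FAST_LOAD_FAST m,b → push 30,33
BINARY_OP - → 30 - 33 = -3
STORE_FAST m → m=-3
LOAD_FAST_LOAD_FAST m,b → push -3,33
BINARY_OP ^ → -3 ^ 33 = -36
STORE_FAST m → m=-36
LOAD_FAST i → push 1
LOAD_CONST → push 1
BINARY_OP + → 1 + 1 = 2
STORE_FAST i → i=2
LOAD_FAST i → push 2
LOAD_CONST → push 3
COMPARE_OP bool(<) → 2 vs 3 = True
POP_JUMP_IF_FALSE → pop True; no jump
LOAD_FAST_LOAD_FAST m,b → push -36,33
BINARY_OP % → -36 % 33 = 30
STORE_FAST m → m=30
LOAD_FAST_LOAD_FAST m,b → push 30,33
BINARY_OP - → 30 - 33 = -3
STORE_FAST m → m=-3
LOAD_FAST_LOAD_FAST m,b → push -3,33
BINARY_OP ^ → -3 ^ 33 = -36
STORE_FAST m → m=-36
LOAD_FAST i → push 2
LOAD_CONST → push 1
BINARY_OP + → 2 + 1 = 3
STORE_FAST i → i=3
LOAD_FAST i → push 3
LOAD_CONST → push 3
COMPARE_OP bool(<) → 3 vs 3 = False
POP_JUMP_IF_FALSE → pop False; jump
LOAD_FAST m → push -36
RETURN_VALUE → return -36.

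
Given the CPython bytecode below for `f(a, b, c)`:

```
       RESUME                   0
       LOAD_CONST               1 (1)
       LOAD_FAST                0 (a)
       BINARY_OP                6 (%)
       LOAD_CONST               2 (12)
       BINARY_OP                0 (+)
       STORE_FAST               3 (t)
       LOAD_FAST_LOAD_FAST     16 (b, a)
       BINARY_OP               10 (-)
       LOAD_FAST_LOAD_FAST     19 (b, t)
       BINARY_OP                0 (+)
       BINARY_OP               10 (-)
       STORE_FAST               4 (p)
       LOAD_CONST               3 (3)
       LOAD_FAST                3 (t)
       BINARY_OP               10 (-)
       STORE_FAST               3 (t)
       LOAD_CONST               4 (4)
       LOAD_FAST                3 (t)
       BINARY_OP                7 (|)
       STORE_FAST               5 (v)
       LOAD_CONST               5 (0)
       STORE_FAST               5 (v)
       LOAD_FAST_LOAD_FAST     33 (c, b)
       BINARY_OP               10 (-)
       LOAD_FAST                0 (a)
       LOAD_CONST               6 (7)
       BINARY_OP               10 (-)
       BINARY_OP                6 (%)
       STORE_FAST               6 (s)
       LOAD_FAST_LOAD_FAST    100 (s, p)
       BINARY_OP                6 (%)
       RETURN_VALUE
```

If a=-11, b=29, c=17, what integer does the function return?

LOAD_CONST → push 1. Stack: [1]
LOAD_FAST a → push -11. Stack: [1, -11]
BINARY_OP % → 1 % -11 = -10. Stack: [-10]
LOAD_CONST → push 12. Stack: [-10, 12]
BINARY_OP + → -10 + 12 = 2. Stack: [2]
STORE_FAST t → t=2. Stack: []
LOAD_FAST_LOAD_FAST b,a → push 29,-11. Stack: [29, -11]
BINARY_OP - → 29 - -11 = 40. Stack: [40]
LOAD_FAST_LOAD_FAST b,t → push 29,2. Stack: [40, 29, 2]
BINARY_OP + → 29 + 2 = 31. Stack: [40, 31]
BINARY_OP - → 40 - 31 = 9. Stack: [9]
STORE_FAST p → p=9. Stack: []
LOAD_CONST → push 3. Stack: [3]
LOAD_FAST t → push 2. Stack: [3, 2]
BINARY_OP - → 3 - 2 = 1. Stack: [1]
STORE_FAST t → t=1. Stack: []
LOAD_CONST → push 4. Stack: [4]
LOAD_FAST t → push 1. Stack: [4, 1]
BINARY_OP | → 4 | 1 = 5. Stack: [5]
STORE_FAST v → v=5. Stack: []
LOAD_CONST → push 0. Stack: [0]
STORE_FAST v → v=0. Stack: []
LOAD_FAST_LOAD_FAST c,b → push 17,29. Stack: [17, 29]
BINARY_OP - → 17 - 29 = -12. Stack: [-12]
LOAD_FAST a → push -11. Stack: [-12, -11]
LOAD_CONST → push 7. Stack: [-12, -11, 7]
BINARY_OP - → -11 - 7 = -18. Stack: [-12, -18]
BINARY_OP % → -12 % -18 = -12. Stack: [-12]
STORE_FAST s → s=-12. Stack: []
LOAD_FAST_LOAD_FAST s,p → push -12,9. Stack: [-12, 9]
BINARY_OP % → -12 % 9 = 6. Stack: [6]
RETURN_VALUE → return 6.

6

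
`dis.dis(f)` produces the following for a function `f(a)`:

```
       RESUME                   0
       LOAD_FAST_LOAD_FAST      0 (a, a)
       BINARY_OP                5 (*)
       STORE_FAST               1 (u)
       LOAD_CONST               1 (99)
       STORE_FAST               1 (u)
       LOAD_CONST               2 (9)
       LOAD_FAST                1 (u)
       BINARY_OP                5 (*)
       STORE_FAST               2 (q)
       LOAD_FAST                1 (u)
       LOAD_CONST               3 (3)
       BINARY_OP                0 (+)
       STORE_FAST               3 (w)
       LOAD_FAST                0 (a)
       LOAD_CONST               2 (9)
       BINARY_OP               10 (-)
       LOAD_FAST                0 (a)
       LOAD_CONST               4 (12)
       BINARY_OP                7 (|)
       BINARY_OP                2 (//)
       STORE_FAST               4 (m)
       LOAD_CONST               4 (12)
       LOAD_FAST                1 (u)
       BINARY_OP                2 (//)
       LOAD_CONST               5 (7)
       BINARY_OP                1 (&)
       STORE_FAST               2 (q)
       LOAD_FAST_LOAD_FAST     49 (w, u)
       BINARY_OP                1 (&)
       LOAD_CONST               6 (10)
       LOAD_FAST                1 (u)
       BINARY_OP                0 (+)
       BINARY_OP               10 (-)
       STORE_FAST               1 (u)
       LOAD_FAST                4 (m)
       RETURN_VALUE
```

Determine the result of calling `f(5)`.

-1

LOAD_FAST_LOAD_FAST a,a → push 5,5. Stack: [5, 5]
BINARY_OP * → 5 * 5 = 25. Stack: [25]
STORE_FAST u → u=25. Stack: []
LOAD_CONST → push 99. Stack: [99]
STORE_FAST u → u=99. Stack: []
LOAD_CONST → push 9. Stack: [9]
LOAD_FAST u → push 99. Stack: [9, 99]
BINARY_OP * → 9 * 99 = 891. Stack: [891]
STORE_FAST q → q=891. Stack: []
LOAD_FAST u → push 99. Stack: [99]
LOAD_CONST → push 3. Stack: [99, 3]
BINARY_OP + → 99 + 3 = 102. Stack: [102]
STORE_FAST w → w=102. Stack: []
LOAD_FAST a → push 5. Stack: [5]
LOAD_CONST → push 9. Stack: [5, 9]
BINARY_OP - → 5 - 9 = -4. Stack: [-4]
LOAD_FAST a → push 5. Stack: [-4, 5]
LOAD_CONST → push 12. Stack: [-4, 5, 12]
BINARY_OP | → 5 | 12 = 13. Stack: [-4, 13]
BINARY_OP // → -4 // 13 = -1. Stack: [-1]
STORE_FAST m → m=-1. Stack: []
LOAD_CONST → push 12. Stack: [12]
LOAD_FAST u → push 99. Stack: [12, 99]
BINARY_OP // → 12 // 99 = 0. Stack: [0]
LOAD_CONST → push 7. Stack: [0, 7]
BINARY_OP & → 0 & 7 = 0. Stack: [0]
STORE_FAST q → q=0. Stack: []
LOAD_FAST_LOAD_FAST w,u → push 102,99. Stack: [102, 99]
BINARY_OP & → 102 & 99 = 98. Stack: [98]
LOAD_CONST → push 10. Stack: [98, 10]
LOAD_FAST u → push 99. Stack: [98, 10, 99]
BINARY_OP + → 10 + 99 = 109. Stack: [98, 109]
BINARY_OP - → 98 - 109 = -11. Stack: [-11]
STORE_FAST u → u=-11. Stack: []
LOAD_FAST m → push -1. Stack: [-1]
RETURN_VALUE → return -1.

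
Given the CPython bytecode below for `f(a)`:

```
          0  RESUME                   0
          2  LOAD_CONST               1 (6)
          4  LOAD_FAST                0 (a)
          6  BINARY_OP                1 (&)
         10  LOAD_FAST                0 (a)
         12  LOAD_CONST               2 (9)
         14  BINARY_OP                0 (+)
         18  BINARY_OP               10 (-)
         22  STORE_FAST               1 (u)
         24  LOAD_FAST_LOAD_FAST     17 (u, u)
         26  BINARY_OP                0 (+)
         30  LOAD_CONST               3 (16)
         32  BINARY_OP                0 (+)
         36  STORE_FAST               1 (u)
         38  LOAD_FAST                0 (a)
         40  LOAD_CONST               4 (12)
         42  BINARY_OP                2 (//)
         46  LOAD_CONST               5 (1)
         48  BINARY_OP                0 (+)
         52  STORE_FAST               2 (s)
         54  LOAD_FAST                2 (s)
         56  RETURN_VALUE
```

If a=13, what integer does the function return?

LOAD_CONST → push 6. Stack: [6]
LOAD_FAST a → push 13. Stack: [6, 13]
BINARY_OP & → 6 & 13 = 4. Stack: [4]
LOAD_FAST a → push 13. Stack: [4, 13]
LOAD_CONST → push 9. Stack: [4, 13, 9]
BINARY_OP + → 13 + 9 = 22. Stack: [4, 22]
BINARY_OP - → 4 - 22 = -18. Stack: [-18]
STORE_FAST u → u=-18. Stack: []
LOAD_FAST_LOAD_FAST u,u → push -18,-18. Stack: [-18, -18]
BINARY_OP + → -18 + -18 = -36. Stack: [-36]
LOAD_CONST → push 16. Stack: [-36, 16]
BINARY_OP + → -36 + 16 = -20. Stack: [-20]
STORE_FAST u → u=-20. Stack: []
LOAD_FAST a → push 13. Stack: [13]
LOAD_CONST → push 12. Stack: [13, 12]
BINARY_OP // → 13 // 12 = 1. Stack: [1]
LOAD_CONST → push 1. Stack: [1, 1]
BINARY_OP + → 1 + 1 = 2. Stack: [2]
STORE_FAST s → s=2. Stack: []
LOAD_FAST s → push 2. Stack: [2]
RETURN_VALUE → return 2.

2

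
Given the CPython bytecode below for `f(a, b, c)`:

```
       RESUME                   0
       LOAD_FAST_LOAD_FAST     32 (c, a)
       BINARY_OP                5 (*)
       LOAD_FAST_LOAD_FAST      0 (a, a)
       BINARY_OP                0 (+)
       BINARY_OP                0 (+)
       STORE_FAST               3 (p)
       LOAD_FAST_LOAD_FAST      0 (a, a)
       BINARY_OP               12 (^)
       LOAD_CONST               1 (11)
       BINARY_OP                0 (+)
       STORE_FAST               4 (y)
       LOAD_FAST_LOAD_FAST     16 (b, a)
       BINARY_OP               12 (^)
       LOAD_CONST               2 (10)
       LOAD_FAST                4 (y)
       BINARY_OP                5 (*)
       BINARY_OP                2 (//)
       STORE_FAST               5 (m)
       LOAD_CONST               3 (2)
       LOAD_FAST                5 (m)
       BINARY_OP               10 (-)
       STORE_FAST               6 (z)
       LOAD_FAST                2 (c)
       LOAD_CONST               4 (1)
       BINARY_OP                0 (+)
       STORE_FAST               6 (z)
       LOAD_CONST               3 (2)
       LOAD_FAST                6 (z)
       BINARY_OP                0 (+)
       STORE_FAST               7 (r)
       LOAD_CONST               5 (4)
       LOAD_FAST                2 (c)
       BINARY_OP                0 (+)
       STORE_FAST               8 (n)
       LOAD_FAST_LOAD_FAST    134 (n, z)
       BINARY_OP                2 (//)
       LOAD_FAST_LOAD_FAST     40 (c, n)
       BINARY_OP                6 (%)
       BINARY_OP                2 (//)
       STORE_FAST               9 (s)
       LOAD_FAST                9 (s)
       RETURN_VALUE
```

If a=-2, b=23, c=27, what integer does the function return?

LOAD_FAST_LOAD_FAST c,a → push 27,-2. Stack: [27, -2]
BINARY_OP * → 27 * -2 = -54. Stack: [-54]
LOAD_FAST_LOAD_FAST a,a → push -2,-2. Stack: [-54, -2, -2]
BINARY_OP + → -2 + -2 = -4. Stack: [-54, -4]
BINARY_OP + → -54 + -4 = -58. Stack: [-58]
STORE_FAST p → p=-58. Stack: []
LOAD_FAST_LOAD_FAST a,a → push -2,-2. Stack: [-2, -2]
BINARY_OP ^ → -2 ^ -2 = 0. Stack: [0]
LOAD_CONST → push 11. Stack: [0, 11]
BINARY_OP + → 0 + 11 = 11. Stack: [11]
STORE_FAST y → y=11. Stack: []
LOAD_FAST_LOAD_FAST b,a → push 23,-2. Stack: [23, -2]
BINARY_OP ^ → 23 ^ -2 = -23. Stack: [-23]
LOAD_CONST → push 10. Stack: [-23, 10]
LOAD_FAST y → push 11. Stack: [-23, 10, 11]
BINARY_OP * → 10 * 11 = 110. Stack: [-23, 110]
BINARY_OP // → -23 // 110 = -1. Stack: [-1]
STORE_FAST m → m=-1. Stack: []
LOAD_CONST → push 2. Stack: [2]
LOAD_FAST m → push -1. Stack: [2, -1]
BINARY_OP - → 2 - -1 = 3. Stack: [3]
STORE_FAST z → z=3. Stack: []
LOAD_FAST c → push 27. Stack: [27]
LOAD_CONST → push 1. Stack: [27, 1]
BINARY_OP + → 27 + 1 = 28. Stack: [28]
STORE_FAST z → z=28. Stack: []
LOAD_CONST → push 2. Stack: [2]
LOAD_FAST z → push 28. Stack: [2, 28]
BINARY_OP + → 2 + 28 = 30. Stack: [30]
STORE_FAST r → r=30. Stack: []
LOAD_CONST → push 4. Stack: [4]
LOAD_FAST c → push 27. Stack: [4, 27]
BINARY_OP + → 4 + 27 = 31. Stack: [31]
STORE_FAST n → n=31. Stack: []
LOAD_FAST_LOAD_FAST n,z → push 31,28. Stack: [31, 28]
BINARY_OP // → 31 // 28 = 1. Stack: [1]
LOAD_FAST_LOAD_FAST c,n → push 27,31. Stack: [1, 27, 31]
BINARY_OP % → 27 % 31 = 27. Stack: [1, 27]
BINARY_OP // → 1 // 27 = 0. Stack: [0]
STORE_FAST s → s=0. Stack: []
LOAD_FAST s → push 0. Stack: [0]
RETURN_VALUE → return 0.

0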